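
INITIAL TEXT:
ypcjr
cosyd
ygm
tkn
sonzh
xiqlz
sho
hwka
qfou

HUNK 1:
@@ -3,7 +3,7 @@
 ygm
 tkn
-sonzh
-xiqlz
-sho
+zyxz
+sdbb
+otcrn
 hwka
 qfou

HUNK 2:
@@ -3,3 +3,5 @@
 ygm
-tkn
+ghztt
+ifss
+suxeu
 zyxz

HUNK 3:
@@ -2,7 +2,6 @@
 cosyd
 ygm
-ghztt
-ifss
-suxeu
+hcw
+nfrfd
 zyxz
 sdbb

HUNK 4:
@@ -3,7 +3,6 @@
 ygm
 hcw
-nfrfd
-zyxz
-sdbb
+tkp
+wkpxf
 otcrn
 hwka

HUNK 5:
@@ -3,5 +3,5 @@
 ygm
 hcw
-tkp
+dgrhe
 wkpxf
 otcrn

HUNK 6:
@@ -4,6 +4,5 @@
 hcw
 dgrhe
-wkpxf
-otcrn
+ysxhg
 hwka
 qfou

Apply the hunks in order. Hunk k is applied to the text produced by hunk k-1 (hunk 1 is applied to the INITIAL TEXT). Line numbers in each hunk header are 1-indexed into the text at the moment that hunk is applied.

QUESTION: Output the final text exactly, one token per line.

Hunk 1: at line 3 remove [sonzh,xiqlz,sho] add [zyxz,sdbb,otcrn] -> 9 lines: ypcjr cosyd ygm tkn zyxz sdbb otcrn hwka qfou
Hunk 2: at line 3 remove [tkn] add [ghztt,ifss,suxeu] -> 11 lines: ypcjr cosyd ygm ghztt ifss suxeu zyxz sdbb otcrn hwka qfou
Hunk 3: at line 2 remove [ghztt,ifss,suxeu] add [hcw,nfrfd] -> 10 lines: ypcjr cosyd ygm hcw nfrfd zyxz sdbb otcrn hwka qfou
Hunk 4: at line 3 remove [nfrfd,zyxz,sdbb] add [tkp,wkpxf] -> 9 lines: ypcjr cosyd ygm hcw tkp wkpxf otcrn hwka qfou
Hunk 5: at line 3 remove [tkp] add [dgrhe] -> 9 lines: ypcjr cosyd ygm hcw dgrhe wkpxf otcrn hwka qfou
Hunk 6: at line 4 remove [wkpxf,otcrn] add [ysxhg] -> 8 lines: ypcjr cosyd ygm hcw dgrhe ysxhg hwka qfou

Answer: ypcjr
cosyd
ygm
hcw
dgrhe
ysxhg
hwka
qfou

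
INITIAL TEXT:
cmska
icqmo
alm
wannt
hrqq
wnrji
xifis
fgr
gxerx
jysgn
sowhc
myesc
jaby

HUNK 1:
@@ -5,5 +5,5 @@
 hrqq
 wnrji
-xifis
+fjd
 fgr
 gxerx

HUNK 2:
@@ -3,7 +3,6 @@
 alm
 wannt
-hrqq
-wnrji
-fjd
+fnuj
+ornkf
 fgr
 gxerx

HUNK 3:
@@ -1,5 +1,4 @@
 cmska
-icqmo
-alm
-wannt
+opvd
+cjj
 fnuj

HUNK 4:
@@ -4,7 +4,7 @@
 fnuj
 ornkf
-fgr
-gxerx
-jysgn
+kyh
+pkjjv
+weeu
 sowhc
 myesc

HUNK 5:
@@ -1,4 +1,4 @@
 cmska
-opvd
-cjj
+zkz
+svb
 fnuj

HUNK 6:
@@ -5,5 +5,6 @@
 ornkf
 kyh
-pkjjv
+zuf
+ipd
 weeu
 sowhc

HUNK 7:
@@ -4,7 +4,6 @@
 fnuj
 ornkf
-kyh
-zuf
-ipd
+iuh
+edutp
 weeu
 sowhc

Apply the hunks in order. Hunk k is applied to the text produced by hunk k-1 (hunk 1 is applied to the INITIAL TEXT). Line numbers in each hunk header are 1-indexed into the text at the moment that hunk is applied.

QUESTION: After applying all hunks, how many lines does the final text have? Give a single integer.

Hunk 1: at line 5 remove [xifis] add [fjd] -> 13 lines: cmska icqmo alm wannt hrqq wnrji fjd fgr gxerx jysgn sowhc myesc jaby
Hunk 2: at line 3 remove [hrqq,wnrji,fjd] add [fnuj,ornkf] -> 12 lines: cmska icqmo alm wannt fnuj ornkf fgr gxerx jysgn sowhc myesc jaby
Hunk 3: at line 1 remove [icqmo,alm,wannt] add [opvd,cjj] -> 11 lines: cmska opvd cjj fnuj ornkf fgr gxerx jysgn sowhc myesc jaby
Hunk 4: at line 4 remove [fgr,gxerx,jysgn] add [kyh,pkjjv,weeu] -> 11 lines: cmska opvd cjj fnuj ornkf kyh pkjjv weeu sowhc myesc jaby
Hunk 5: at line 1 remove [opvd,cjj] add [zkz,svb] -> 11 lines: cmska zkz svb fnuj ornkf kyh pkjjv weeu sowhc myesc jaby
Hunk 6: at line 5 remove [pkjjv] add [zuf,ipd] -> 12 lines: cmska zkz svb fnuj ornkf kyh zuf ipd weeu sowhc myesc jaby
Hunk 7: at line 4 remove [kyh,zuf,ipd] add [iuh,edutp] -> 11 lines: cmska zkz svb fnuj ornkf iuh edutp weeu sowhc myesc jaby
Final line count: 11

Answer: 11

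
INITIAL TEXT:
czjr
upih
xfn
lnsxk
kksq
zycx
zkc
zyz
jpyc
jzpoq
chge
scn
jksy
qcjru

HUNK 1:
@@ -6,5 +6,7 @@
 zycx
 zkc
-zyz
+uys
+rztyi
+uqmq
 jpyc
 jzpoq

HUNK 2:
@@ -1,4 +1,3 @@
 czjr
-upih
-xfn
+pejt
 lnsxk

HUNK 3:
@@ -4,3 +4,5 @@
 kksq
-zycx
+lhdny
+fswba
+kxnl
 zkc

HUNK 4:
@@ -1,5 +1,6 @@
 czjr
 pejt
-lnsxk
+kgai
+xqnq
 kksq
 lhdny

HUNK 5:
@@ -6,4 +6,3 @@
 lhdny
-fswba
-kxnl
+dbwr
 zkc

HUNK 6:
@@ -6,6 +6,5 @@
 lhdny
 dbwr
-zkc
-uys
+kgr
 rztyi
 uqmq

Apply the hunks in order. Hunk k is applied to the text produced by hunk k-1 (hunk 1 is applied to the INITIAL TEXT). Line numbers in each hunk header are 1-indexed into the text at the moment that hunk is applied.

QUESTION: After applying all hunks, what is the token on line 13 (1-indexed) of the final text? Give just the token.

Answer: chge

Derivation:
Hunk 1: at line 6 remove [zyz] add [uys,rztyi,uqmq] -> 16 lines: czjr upih xfn lnsxk kksq zycx zkc uys rztyi uqmq jpyc jzpoq chge scn jksy qcjru
Hunk 2: at line 1 remove [upih,xfn] add [pejt] -> 15 lines: czjr pejt lnsxk kksq zycx zkc uys rztyi uqmq jpyc jzpoq chge scn jksy qcjru
Hunk 3: at line 4 remove [zycx] add [lhdny,fswba,kxnl] -> 17 lines: czjr pejt lnsxk kksq lhdny fswba kxnl zkc uys rztyi uqmq jpyc jzpoq chge scn jksy qcjru
Hunk 4: at line 1 remove [lnsxk] add [kgai,xqnq] -> 18 lines: czjr pejt kgai xqnq kksq lhdny fswba kxnl zkc uys rztyi uqmq jpyc jzpoq chge scn jksy qcjru
Hunk 5: at line 6 remove [fswba,kxnl] add [dbwr] -> 17 lines: czjr pejt kgai xqnq kksq lhdny dbwr zkc uys rztyi uqmq jpyc jzpoq chge scn jksy qcjru
Hunk 6: at line 6 remove [zkc,uys] add [kgr] -> 16 lines: czjr pejt kgai xqnq kksq lhdny dbwr kgr rztyi uqmq jpyc jzpoq chge scn jksy qcjru
Final line 13: chge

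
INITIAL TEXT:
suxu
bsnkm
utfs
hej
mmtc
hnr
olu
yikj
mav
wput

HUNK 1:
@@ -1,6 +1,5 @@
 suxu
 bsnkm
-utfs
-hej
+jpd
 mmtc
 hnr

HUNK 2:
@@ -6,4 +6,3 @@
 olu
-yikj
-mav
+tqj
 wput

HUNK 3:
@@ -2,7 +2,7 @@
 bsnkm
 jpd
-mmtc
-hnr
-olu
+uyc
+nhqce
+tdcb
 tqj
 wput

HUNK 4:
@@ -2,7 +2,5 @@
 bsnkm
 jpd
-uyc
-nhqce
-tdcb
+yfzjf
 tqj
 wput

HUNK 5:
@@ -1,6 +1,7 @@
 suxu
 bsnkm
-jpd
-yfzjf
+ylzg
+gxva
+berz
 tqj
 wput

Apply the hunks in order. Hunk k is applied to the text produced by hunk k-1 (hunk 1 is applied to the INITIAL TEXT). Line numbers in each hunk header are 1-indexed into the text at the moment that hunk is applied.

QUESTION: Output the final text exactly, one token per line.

Hunk 1: at line 1 remove [utfs,hej] add [jpd] -> 9 lines: suxu bsnkm jpd mmtc hnr olu yikj mav wput
Hunk 2: at line 6 remove [yikj,mav] add [tqj] -> 8 lines: suxu bsnkm jpd mmtc hnr olu tqj wput
Hunk 3: at line 2 remove [mmtc,hnr,olu] add [uyc,nhqce,tdcb] -> 8 lines: suxu bsnkm jpd uyc nhqce tdcb tqj wput
Hunk 4: at line 2 remove [uyc,nhqce,tdcb] add [yfzjf] -> 6 lines: suxu bsnkm jpd yfzjf tqj wput
Hunk 5: at line 1 remove [jpd,yfzjf] add [ylzg,gxva,berz] -> 7 lines: suxu bsnkm ylzg gxva berz tqj wput

Answer: suxu
bsnkm
ylzg
gxva
berz
tqj
wput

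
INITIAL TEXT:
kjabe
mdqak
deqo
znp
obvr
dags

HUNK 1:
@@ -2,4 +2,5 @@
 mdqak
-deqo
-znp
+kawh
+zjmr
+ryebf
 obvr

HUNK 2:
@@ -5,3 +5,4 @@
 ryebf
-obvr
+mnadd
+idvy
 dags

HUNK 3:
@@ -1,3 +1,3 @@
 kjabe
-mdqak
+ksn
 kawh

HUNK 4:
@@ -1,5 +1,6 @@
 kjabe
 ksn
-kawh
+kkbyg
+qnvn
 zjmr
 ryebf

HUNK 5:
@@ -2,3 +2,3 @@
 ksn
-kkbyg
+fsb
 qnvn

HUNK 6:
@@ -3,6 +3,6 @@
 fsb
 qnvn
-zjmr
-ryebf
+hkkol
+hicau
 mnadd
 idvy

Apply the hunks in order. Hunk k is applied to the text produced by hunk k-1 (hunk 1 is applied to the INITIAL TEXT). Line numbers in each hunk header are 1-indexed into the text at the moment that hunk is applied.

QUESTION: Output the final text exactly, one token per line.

Hunk 1: at line 2 remove [deqo,znp] add [kawh,zjmr,ryebf] -> 7 lines: kjabe mdqak kawh zjmr ryebf obvr dags
Hunk 2: at line 5 remove [obvr] add [mnadd,idvy] -> 8 lines: kjabe mdqak kawh zjmr ryebf mnadd idvy dags
Hunk 3: at line 1 remove [mdqak] add [ksn] -> 8 lines: kjabe ksn kawh zjmr ryebf mnadd idvy dags
Hunk 4: at line 1 remove [kawh] add [kkbyg,qnvn] -> 9 lines: kjabe ksn kkbyg qnvn zjmr ryebf mnadd idvy dags
Hunk 5: at line 2 remove [kkbyg] add [fsb] -> 9 lines: kjabe ksn fsb qnvn zjmr ryebf mnadd idvy dags
Hunk 6: at line 3 remove [zjmr,ryebf] add [hkkol,hicau] -> 9 lines: kjabe ksn fsb qnvn hkkol hicau mnadd idvy dags

Answer: kjabe
ksn
fsb
qnvn
hkkol
hicau
mnadd
idvy
dags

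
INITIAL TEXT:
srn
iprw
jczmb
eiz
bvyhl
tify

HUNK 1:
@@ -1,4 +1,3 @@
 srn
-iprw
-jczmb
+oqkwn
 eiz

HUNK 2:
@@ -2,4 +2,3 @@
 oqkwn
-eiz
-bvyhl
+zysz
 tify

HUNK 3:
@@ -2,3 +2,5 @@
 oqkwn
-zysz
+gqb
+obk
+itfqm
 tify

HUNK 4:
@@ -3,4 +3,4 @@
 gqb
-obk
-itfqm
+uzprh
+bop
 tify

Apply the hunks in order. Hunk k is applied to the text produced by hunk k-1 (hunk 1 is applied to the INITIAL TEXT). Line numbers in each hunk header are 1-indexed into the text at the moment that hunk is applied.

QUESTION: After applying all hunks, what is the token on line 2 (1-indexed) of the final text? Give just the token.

Answer: oqkwn

Derivation:
Hunk 1: at line 1 remove [iprw,jczmb] add [oqkwn] -> 5 lines: srn oqkwn eiz bvyhl tify
Hunk 2: at line 2 remove [eiz,bvyhl] add [zysz] -> 4 lines: srn oqkwn zysz tify
Hunk 3: at line 2 remove [zysz] add [gqb,obk,itfqm] -> 6 lines: srn oqkwn gqb obk itfqm tify
Hunk 4: at line 3 remove [obk,itfqm] add [uzprh,bop] -> 6 lines: srn oqkwn gqb uzprh bop tify
Final line 2: oqkwn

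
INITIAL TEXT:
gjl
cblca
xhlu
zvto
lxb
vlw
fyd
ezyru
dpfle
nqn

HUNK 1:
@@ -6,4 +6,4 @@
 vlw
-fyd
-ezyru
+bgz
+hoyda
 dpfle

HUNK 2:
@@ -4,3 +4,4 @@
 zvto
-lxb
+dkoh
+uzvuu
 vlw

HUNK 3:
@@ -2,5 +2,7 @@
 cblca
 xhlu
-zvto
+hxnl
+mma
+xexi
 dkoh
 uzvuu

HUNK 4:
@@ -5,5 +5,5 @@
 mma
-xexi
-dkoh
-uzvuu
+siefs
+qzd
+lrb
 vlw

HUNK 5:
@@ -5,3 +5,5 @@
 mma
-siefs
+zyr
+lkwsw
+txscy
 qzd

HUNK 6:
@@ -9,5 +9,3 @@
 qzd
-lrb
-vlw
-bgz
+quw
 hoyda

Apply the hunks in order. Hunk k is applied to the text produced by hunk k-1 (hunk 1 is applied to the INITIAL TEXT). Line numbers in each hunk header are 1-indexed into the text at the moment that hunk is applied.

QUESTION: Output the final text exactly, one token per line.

Hunk 1: at line 6 remove [fyd,ezyru] add [bgz,hoyda] -> 10 lines: gjl cblca xhlu zvto lxb vlw bgz hoyda dpfle nqn
Hunk 2: at line 4 remove [lxb] add [dkoh,uzvuu] -> 11 lines: gjl cblca xhlu zvto dkoh uzvuu vlw bgz hoyda dpfle nqn
Hunk 3: at line 2 remove [zvto] add [hxnl,mma,xexi] -> 13 lines: gjl cblca xhlu hxnl mma xexi dkoh uzvuu vlw bgz hoyda dpfle nqn
Hunk 4: at line 5 remove [xexi,dkoh,uzvuu] add [siefs,qzd,lrb] -> 13 lines: gjl cblca xhlu hxnl mma siefs qzd lrb vlw bgz hoyda dpfle nqn
Hunk 5: at line 5 remove [siefs] add [zyr,lkwsw,txscy] -> 15 lines: gjl cblca xhlu hxnl mma zyr lkwsw txscy qzd lrb vlw bgz hoyda dpfle nqn
Hunk 6: at line 9 remove [lrb,vlw,bgz] add [quw] -> 13 lines: gjl cblca xhlu hxnl mma zyr lkwsw txscy qzd quw hoyda dpfle nqn

Answer: gjl
cblca
xhlu
hxnl
mma
zyr
lkwsw
txscy
qzd
quw
hoyda
dpfle
nqn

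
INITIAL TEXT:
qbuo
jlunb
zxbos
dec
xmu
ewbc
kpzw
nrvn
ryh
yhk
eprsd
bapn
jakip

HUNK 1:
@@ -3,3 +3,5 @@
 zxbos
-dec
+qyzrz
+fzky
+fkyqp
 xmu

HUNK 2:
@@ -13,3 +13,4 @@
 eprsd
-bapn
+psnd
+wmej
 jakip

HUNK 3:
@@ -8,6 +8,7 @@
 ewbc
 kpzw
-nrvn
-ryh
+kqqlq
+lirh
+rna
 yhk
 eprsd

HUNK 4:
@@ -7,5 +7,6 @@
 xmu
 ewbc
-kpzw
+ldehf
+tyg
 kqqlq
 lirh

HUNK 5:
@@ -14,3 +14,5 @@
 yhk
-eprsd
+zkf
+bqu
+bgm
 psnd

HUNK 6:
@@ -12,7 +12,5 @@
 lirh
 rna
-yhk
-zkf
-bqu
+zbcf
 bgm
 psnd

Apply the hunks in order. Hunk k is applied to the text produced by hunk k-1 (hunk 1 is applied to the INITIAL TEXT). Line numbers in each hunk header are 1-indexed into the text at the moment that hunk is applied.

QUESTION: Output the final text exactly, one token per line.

Hunk 1: at line 3 remove [dec] add [qyzrz,fzky,fkyqp] -> 15 lines: qbuo jlunb zxbos qyzrz fzky fkyqp xmu ewbc kpzw nrvn ryh yhk eprsd bapn jakip
Hunk 2: at line 13 remove [bapn] add [psnd,wmej] -> 16 lines: qbuo jlunb zxbos qyzrz fzky fkyqp xmu ewbc kpzw nrvn ryh yhk eprsd psnd wmej jakip
Hunk 3: at line 8 remove [nrvn,ryh] add [kqqlq,lirh,rna] -> 17 lines: qbuo jlunb zxbos qyzrz fzky fkyqp xmu ewbc kpzw kqqlq lirh rna yhk eprsd psnd wmej jakip
Hunk 4: at line 7 remove [kpzw] add [ldehf,tyg] -> 18 lines: qbuo jlunb zxbos qyzrz fzky fkyqp xmu ewbc ldehf tyg kqqlq lirh rna yhk eprsd psnd wmej jakip
Hunk 5: at line 14 remove [eprsd] add [zkf,bqu,bgm] -> 20 lines: qbuo jlunb zxbos qyzrz fzky fkyqp xmu ewbc ldehf tyg kqqlq lirh rna yhk zkf bqu bgm psnd wmej jakip
Hunk 6: at line 12 remove [yhk,zkf,bqu] add [zbcf] -> 18 lines: qbuo jlunb zxbos qyzrz fzky fkyqp xmu ewbc ldehf tyg kqqlq lirh rna zbcf bgm psnd wmej jakip

Answer: qbuo
jlunb
zxbos
qyzrz
fzky
fkyqp
xmu
ewbc
ldehf
tyg
kqqlq
lirh
rna
zbcf
bgm
psnd
wmej
jakip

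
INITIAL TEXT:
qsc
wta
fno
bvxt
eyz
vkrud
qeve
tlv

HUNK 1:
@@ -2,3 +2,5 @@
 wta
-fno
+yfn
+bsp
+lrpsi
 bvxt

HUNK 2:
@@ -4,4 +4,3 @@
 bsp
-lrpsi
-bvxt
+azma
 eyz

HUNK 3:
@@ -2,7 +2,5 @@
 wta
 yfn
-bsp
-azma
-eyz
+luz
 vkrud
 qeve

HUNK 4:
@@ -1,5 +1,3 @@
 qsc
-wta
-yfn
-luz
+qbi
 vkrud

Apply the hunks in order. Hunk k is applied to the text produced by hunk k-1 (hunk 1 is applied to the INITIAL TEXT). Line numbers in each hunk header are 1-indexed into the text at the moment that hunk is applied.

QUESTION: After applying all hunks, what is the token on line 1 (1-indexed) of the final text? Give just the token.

Hunk 1: at line 2 remove [fno] add [yfn,bsp,lrpsi] -> 10 lines: qsc wta yfn bsp lrpsi bvxt eyz vkrud qeve tlv
Hunk 2: at line 4 remove [lrpsi,bvxt] add [azma] -> 9 lines: qsc wta yfn bsp azma eyz vkrud qeve tlv
Hunk 3: at line 2 remove [bsp,azma,eyz] add [luz] -> 7 lines: qsc wta yfn luz vkrud qeve tlv
Hunk 4: at line 1 remove [wta,yfn,luz] add [qbi] -> 5 lines: qsc qbi vkrud qeve tlv
Final line 1: qsc

Answer: qsc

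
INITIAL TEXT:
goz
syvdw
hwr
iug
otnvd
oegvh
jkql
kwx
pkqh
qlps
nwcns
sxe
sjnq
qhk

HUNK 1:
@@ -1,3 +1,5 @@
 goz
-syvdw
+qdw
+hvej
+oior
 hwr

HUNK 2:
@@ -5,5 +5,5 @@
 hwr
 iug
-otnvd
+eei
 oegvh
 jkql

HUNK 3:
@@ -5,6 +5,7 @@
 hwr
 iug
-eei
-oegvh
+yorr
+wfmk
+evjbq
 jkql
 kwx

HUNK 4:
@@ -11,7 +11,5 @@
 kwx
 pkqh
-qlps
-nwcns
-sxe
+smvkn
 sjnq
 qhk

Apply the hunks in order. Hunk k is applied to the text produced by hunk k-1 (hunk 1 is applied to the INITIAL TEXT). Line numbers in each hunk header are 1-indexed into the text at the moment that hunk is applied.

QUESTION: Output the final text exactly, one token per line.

Answer: goz
qdw
hvej
oior
hwr
iug
yorr
wfmk
evjbq
jkql
kwx
pkqh
smvkn
sjnq
qhk

Derivation:
Hunk 1: at line 1 remove [syvdw] add [qdw,hvej,oior] -> 16 lines: goz qdw hvej oior hwr iug otnvd oegvh jkql kwx pkqh qlps nwcns sxe sjnq qhk
Hunk 2: at line 5 remove [otnvd] add [eei] -> 16 lines: goz qdw hvej oior hwr iug eei oegvh jkql kwx pkqh qlps nwcns sxe sjnq qhk
Hunk 3: at line 5 remove [eei,oegvh] add [yorr,wfmk,evjbq] -> 17 lines: goz qdw hvej oior hwr iug yorr wfmk evjbq jkql kwx pkqh qlps nwcns sxe sjnq qhk
Hunk 4: at line 11 remove [qlps,nwcns,sxe] add [smvkn] -> 15 lines: goz qdw hvej oior hwr iug yorr wfmk evjbq jkql kwx pkqh smvkn sjnq qhk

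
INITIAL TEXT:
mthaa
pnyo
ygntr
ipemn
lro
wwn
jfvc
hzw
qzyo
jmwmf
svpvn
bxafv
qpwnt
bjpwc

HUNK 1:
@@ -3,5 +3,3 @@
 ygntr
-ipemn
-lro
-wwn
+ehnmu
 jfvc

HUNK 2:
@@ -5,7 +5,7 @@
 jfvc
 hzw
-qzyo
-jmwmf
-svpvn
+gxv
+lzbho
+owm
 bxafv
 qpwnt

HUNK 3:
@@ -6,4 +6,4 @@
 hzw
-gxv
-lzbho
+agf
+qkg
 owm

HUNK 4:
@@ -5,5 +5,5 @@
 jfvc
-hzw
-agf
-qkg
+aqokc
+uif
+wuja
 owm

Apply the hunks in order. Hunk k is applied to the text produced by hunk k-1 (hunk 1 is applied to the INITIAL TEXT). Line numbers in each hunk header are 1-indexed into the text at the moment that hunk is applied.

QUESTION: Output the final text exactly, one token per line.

Hunk 1: at line 3 remove [ipemn,lro,wwn] add [ehnmu] -> 12 lines: mthaa pnyo ygntr ehnmu jfvc hzw qzyo jmwmf svpvn bxafv qpwnt bjpwc
Hunk 2: at line 5 remove [qzyo,jmwmf,svpvn] add [gxv,lzbho,owm] -> 12 lines: mthaa pnyo ygntr ehnmu jfvc hzw gxv lzbho owm bxafv qpwnt bjpwc
Hunk 3: at line 6 remove [gxv,lzbho] add [agf,qkg] -> 12 lines: mthaa pnyo ygntr ehnmu jfvc hzw agf qkg owm bxafv qpwnt bjpwc
Hunk 4: at line 5 remove [hzw,agf,qkg] add [aqokc,uif,wuja] -> 12 lines: mthaa pnyo ygntr ehnmu jfvc aqokc uif wuja owm bxafv qpwnt bjpwc

Answer: mthaa
pnyo
ygntr
ehnmu
jfvc
aqokc
uif
wuja
owm
bxafv
qpwnt
bjpwc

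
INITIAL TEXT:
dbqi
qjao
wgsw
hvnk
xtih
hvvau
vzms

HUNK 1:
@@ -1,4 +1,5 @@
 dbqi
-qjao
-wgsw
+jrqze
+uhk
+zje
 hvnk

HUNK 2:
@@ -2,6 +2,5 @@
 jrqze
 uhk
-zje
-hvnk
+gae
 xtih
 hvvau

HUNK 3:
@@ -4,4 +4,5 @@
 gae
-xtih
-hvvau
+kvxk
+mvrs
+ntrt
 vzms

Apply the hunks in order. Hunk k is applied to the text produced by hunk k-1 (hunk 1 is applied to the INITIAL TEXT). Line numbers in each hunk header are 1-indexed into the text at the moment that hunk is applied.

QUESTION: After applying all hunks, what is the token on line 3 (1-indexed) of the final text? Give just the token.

Answer: uhk

Derivation:
Hunk 1: at line 1 remove [qjao,wgsw] add [jrqze,uhk,zje] -> 8 lines: dbqi jrqze uhk zje hvnk xtih hvvau vzms
Hunk 2: at line 2 remove [zje,hvnk] add [gae] -> 7 lines: dbqi jrqze uhk gae xtih hvvau vzms
Hunk 3: at line 4 remove [xtih,hvvau] add [kvxk,mvrs,ntrt] -> 8 lines: dbqi jrqze uhk gae kvxk mvrs ntrt vzms
Final line 3: uhk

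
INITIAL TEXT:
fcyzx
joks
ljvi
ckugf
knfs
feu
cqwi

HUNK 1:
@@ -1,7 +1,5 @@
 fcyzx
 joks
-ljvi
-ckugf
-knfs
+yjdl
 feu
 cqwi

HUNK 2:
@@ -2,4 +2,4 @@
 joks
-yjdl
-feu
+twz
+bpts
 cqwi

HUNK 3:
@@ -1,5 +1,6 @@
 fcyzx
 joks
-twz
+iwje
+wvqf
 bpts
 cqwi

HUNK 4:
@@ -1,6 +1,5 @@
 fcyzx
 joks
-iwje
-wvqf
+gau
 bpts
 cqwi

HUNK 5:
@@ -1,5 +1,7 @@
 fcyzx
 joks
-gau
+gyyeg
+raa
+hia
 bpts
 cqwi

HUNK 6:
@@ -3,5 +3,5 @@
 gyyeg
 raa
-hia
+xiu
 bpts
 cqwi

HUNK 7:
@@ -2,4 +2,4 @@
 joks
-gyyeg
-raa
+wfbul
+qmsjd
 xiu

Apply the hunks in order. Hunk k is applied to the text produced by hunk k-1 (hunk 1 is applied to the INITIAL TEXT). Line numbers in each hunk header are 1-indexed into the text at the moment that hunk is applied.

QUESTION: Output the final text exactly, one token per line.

Hunk 1: at line 1 remove [ljvi,ckugf,knfs] add [yjdl] -> 5 lines: fcyzx joks yjdl feu cqwi
Hunk 2: at line 2 remove [yjdl,feu] add [twz,bpts] -> 5 lines: fcyzx joks twz bpts cqwi
Hunk 3: at line 1 remove [twz] add [iwje,wvqf] -> 6 lines: fcyzx joks iwje wvqf bpts cqwi
Hunk 4: at line 1 remove [iwje,wvqf] add [gau] -> 5 lines: fcyzx joks gau bpts cqwi
Hunk 5: at line 1 remove [gau] add [gyyeg,raa,hia] -> 7 lines: fcyzx joks gyyeg raa hia bpts cqwi
Hunk 6: at line 3 remove [hia] add [xiu] -> 7 lines: fcyzx joks gyyeg raa xiu bpts cqwi
Hunk 7: at line 2 remove [gyyeg,raa] add [wfbul,qmsjd] -> 7 lines: fcyzx joks wfbul qmsjd xiu bpts cqwi

Answer: fcyzx
joks
wfbul
qmsjd
xiu
bpts
cqwi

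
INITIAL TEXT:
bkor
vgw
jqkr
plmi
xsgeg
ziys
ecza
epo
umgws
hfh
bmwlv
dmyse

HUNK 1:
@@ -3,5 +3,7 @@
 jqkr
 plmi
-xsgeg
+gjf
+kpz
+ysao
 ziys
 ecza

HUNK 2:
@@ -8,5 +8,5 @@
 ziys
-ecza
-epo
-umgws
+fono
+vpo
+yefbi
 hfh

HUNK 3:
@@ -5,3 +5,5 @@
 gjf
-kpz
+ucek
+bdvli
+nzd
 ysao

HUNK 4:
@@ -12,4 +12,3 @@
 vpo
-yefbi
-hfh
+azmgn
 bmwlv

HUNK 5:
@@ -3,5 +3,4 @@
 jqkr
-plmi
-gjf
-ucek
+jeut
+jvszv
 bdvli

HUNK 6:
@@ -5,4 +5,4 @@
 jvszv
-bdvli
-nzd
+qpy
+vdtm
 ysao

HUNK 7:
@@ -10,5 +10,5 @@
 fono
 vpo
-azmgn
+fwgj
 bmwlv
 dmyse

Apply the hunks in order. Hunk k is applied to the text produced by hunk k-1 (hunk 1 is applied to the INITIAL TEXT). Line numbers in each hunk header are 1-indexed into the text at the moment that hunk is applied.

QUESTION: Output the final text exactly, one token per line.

Answer: bkor
vgw
jqkr
jeut
jvszv
qpy
vdtm
ysao
ziys
fono
vpo
fwgj
bmwlv
dmyse

Derivation:
Hunk 1: at line 3 remove [xsgeg] add [gjf,kpz,ysao] -> 14 lines: bkor vgw jqkr plmi gjf kpz ysao ziys ecza epo umgws hfh bmwlv dmyse
Hunk 2: at line 8 remove [ecza,epo,umgws] add [fono,vpo,yefbi] -> 14 lines: bkor vgw jqkr plmi gjf kpz ysao ziys fono vpo yefbi hfh bmwlv dmyse
Hunk 3: at line 5 remove [kpz] add [ucek,bdvli,nzd] -> 16 lines: bkor vgw jqkr plmi gjf ucek bdvli nzd ysao ziys fono vpo yefbi hfh bmwlv dmyse
Hunk 4: at line 12 remove [yefbi,hfh] add [azmgn] -> 15 lines: bkor vgw jqkr plmi gjf ucek bdvli nzd ysao ziys fono vpo azmgn bmwlv dmyse
Hunk 5: at line 3 remove [plmi,gjf,ucek] add [jeut,jvszv] -> 14 lines: bkor vgw jqkr jeut jvszv bdvli nzd ysao ziys fono vpo azmgn bmwlv dmyse
Hunk 6: at line 5 remove [bdvli,nzd] add [qpy,vdtm] -> 14 lines: bkor vgw jqkr jeut jvszv qpy vdtm ysao ziys fono vpo azmgn bmwlv dmyse
Hunk 7: at line 10 remove [azmgn] add [fwgj] -> 14 lines: bkor vgw jqkr jeut jvszv qpy vdtm ysao ziys fono vpo fwgj bmwlv dmyse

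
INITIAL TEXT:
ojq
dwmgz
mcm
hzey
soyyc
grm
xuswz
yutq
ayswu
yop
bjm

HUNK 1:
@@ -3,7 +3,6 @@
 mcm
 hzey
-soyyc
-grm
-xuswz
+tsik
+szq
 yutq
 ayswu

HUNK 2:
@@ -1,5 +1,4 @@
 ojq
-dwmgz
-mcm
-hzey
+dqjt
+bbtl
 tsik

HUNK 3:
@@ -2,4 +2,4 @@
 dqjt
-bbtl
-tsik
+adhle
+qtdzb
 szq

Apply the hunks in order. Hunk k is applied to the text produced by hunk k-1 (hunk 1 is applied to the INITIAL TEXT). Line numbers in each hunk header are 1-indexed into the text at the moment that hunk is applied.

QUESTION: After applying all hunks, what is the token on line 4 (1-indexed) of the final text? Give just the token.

Hunk 1: at line 3 remove [soyyc,grm,xuswz] add [tsik,szq] -> 10 lines: ojq dwmgz mcm hzey tsik szq yutq ayswu yop bjm
Hunk 2: at line 1 remove [dwmgz,mcm,hzey] add [dqjt,bbtl] -> 9 lines: ojq dqjt bbtl tsik szq yutq ayswu yop bjm
Hunk 3: at line 2 remove [bbtl,tsik] add [adhle,qtdzb] -> 9 lines: ojq dqjt adhle qtdzb szq yutq ayswu yop bjm
Final line 4: qtdzb

Answer: qtdzb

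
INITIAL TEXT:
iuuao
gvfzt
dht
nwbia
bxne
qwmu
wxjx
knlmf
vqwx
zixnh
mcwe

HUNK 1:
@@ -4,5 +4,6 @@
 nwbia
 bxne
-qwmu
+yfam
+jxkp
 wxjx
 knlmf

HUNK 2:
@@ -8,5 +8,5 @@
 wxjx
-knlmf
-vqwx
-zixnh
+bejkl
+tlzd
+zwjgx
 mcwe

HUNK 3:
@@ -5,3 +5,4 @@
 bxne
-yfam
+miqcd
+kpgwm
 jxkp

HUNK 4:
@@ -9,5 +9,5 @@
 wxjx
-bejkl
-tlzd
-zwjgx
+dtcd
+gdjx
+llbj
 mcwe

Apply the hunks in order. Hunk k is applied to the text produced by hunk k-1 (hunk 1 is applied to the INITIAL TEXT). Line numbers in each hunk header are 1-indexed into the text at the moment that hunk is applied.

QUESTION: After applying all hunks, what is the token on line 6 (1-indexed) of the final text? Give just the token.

Hunk 1: at line 4 remove [qwmu] add [yfam,jxkp] -> 12 lines: iuuao gvfzt dht nwbia bxne yfam jxkp wxjx knlmf vqwx zixnh mcwe
Hunk 2: at line 8 remove [knlmf,vqwx,zixnh] add [bejkl,tlzd,zwjgx] -> 12 lines: iuuao gvfzt dht nwbia bxne yfam jxkp wxjx bejkl tlzd zwjgx mcwe
Hunk 3: at line 5 remove [yfam] add [miqcd,kpgwm] -> 13 lines: iuuao gvfzt dht nwbia bxne miqcd kpgwm jxkp wxjx bejkl tlzd zwjgx mcwe
Hunk 4: at line 9 remove [bejkl,tlzd,zwjgx] add [dtcd,gdjx,llbj] -> 13 lines: iuuao gvfzt dht nwbia bxne miqcd kpgwm jxkp wxjx dtcd gdjx llbj mcwe
Final line 6: miqcd

Answer: miqcd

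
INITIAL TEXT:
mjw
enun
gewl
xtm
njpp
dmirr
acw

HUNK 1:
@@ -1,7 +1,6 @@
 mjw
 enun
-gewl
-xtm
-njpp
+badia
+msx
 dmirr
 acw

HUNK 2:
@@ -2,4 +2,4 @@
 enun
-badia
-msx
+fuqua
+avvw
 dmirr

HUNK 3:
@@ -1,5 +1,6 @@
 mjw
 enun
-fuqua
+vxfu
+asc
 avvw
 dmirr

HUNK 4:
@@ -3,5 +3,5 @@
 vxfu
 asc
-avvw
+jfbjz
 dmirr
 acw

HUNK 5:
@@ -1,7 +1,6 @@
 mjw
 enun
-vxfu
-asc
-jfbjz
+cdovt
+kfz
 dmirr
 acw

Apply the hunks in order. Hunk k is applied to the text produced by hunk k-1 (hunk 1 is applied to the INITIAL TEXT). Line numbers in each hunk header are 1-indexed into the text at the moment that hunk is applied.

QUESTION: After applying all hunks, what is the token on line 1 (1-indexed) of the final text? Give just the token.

Hunk 1: at line 1 remove [gewl,xtm,njpp] add [badia,msx] -> 6 lines: mjw enun badia msx dmirr acw
Hunk 2: at line 2 remove [badia,msx] add [fuqua,avvw] -> 6 lines: mjw enun fuqua avvw dmirr acw
Hunk 3: at line 1 remove [fuqua] add [vxfu,asc] -> 7 lines: mjw enun vxfu asc avvw dmirr acw
Hunk 4: at line 3 remove [avvw] add [jfbjz] -> 7 lines: mjw enun vxfu asc jfbjz dmirr acw
Hunk 5: at line 1 remove [vxfu,asc,jfbjz] add [cdovt,kfz] -> 6 lines: mjw enun cdovt kfz dmirr acw
Final line 1: mjw

Answer: mjw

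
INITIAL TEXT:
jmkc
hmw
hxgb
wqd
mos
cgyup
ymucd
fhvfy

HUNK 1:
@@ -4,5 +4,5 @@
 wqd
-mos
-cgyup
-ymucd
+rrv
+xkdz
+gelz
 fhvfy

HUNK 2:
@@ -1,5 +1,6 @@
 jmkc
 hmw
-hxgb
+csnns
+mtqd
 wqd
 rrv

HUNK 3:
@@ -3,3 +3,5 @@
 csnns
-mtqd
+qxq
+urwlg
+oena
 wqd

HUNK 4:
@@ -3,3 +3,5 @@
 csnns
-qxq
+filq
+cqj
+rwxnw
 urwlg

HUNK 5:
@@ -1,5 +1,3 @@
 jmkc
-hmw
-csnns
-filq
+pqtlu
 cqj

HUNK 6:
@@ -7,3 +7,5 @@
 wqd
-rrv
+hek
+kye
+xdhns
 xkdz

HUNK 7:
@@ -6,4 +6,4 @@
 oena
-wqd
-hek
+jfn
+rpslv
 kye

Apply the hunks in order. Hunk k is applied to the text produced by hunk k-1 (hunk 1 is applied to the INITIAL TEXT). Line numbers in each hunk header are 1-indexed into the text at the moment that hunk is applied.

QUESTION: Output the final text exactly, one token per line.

Answer: jmkc
pqtlu
cqj
rwxnw
urwlg
oena
jfn
rpslv
kye
xdhns
xkdz
gelz
fhvfy

Derivation:
Hunk 1: at line 4 remove [mos,cgyup,ymucd] add [rrv,xkdz,gelz] -> 8 lines: jmkc hmw hxgb wqd rrv xkdz gelz fhvfy
Hunk 2: at line 1 remove [hxgb] add [csnns,mtqd] -> 9 lines: jmkc hmw csnns mtqd wqd rrv xkdz gelz fhvfy
Hunk 3: at line 3 remove [mtqd] add [qxq,urwlg,oena] -> 11 lines: jmkc hmw csnns qxq urwlg oena wqd rrv xkdz gelz fhvfy
Hunk 4: at line 3 remove [qxq] add [filq,cqj,rwxnw] -> 13 lines: jmkc hmw csnns filq cqj rwxnw urwlg oena wqd rrv xkdz gelz fhvfy
Hunk 5: at line 1 remove [hmw,csnns,filq] add [pqtlu] -> 11 lines: jmkc pqtlu cqj rwxnw urwlg oena wqd rrv xkdz gelz fhvfy
Hunk 6: at line 7 remove [rrv] add [hek,kye,xdhns] -> 13 lines: jmkc pqtlu cqj rwxnw urwlg oena wqd hek kye xdhns xkdz gelz fhvfy
Hunk 7: at line 6 remove [wqd,hek] add [jfn,rpslv] -> 13 lines: jmkc pqtlu cqj rwxnw urwlg oena jfn rpslv kye xdhns xkdz gelz fhvfy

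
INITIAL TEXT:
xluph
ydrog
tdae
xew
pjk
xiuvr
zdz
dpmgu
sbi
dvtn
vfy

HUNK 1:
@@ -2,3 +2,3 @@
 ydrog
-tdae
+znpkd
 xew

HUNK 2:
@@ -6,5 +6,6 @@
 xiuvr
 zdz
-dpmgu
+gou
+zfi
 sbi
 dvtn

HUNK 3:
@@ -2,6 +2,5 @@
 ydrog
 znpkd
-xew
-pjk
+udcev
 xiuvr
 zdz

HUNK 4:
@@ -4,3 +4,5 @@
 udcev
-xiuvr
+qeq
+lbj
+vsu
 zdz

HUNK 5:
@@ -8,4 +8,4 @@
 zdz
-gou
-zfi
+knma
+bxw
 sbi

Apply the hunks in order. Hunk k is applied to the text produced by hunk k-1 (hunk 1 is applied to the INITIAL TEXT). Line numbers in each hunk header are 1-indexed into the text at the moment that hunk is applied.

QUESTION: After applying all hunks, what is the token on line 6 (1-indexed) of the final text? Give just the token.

Hunk 1: at line 2 remove [tdae] add [znpkd] -> 11 lines: xluph ydrog znpkd xew pjk xiuvr zdz dpmgu sbi dvtn vfy
Hunk 2: at line 6 remove [dpmgu] add [gou,zfi] -> 12 lines: xluph ydrog znpkd xew pjk xiuvr zdz gou zfi sbi dvtn vfy
Hunk 3: at line 2 remove [xew,pjk] add [udcev] -> 11 lines: xluph ydrog znpkd udcev xiuvr zdz gou zfi sbi dvtn vfy
Hunk 4: at line 4 remove [xiuvr] add [qeq,lbj,vsu] -> 13 lines: xluph ydrog znpkd udcev qeq lbj vsu zdz gou zfi sbi dvtn vfy
Hunk 5: at line 8 remove [gou,zfi] add [knma,bxw] -> 13 lines: xluph ydrog znpkd udcev qeq lbj vsu zdz knma bxw sbi dvtn vfy
Final line 6: lbj

Answer: lbj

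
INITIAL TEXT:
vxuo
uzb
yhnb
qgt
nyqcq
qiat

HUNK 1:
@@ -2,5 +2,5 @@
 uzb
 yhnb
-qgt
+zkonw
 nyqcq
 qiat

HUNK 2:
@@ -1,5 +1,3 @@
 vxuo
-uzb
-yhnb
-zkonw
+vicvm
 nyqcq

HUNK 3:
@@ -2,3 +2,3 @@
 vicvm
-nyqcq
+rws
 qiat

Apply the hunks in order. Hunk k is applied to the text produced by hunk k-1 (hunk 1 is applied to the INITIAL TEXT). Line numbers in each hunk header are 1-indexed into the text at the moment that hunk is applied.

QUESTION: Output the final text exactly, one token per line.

Hunk 1: at line 2 remove [qgt] add [zkonw] -> 6 lines: vxuo uzb yhnb zkonw nyqcq qiat
Hunk 2: at line 1 remove [uzb,yhnb,zkonw] add [vicvm] -> 4 lines: vxuo vicvm nyqcq qiat
Hunk 3: at line 2 remove [nyqcq] add [rws] -> 4 lines: vxuo vicvm rws qiat

Answer: vxuo
vicvm
rws
qiat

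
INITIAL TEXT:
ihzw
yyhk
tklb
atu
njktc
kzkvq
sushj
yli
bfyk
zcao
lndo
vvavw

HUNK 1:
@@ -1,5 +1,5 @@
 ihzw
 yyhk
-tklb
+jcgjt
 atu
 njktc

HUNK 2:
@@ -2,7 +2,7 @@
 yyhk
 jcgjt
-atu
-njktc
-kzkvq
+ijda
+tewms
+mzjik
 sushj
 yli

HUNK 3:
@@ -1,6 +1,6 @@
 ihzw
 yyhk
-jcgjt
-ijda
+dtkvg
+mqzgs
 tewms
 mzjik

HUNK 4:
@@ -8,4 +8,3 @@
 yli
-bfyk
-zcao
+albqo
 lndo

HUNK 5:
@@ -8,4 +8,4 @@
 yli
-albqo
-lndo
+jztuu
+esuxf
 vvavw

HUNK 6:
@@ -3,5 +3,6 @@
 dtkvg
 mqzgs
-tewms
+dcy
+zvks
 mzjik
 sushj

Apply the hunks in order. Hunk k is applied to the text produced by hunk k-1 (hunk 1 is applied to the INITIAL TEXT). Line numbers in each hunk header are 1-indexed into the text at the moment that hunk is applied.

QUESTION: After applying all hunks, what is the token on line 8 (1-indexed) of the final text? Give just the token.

Answer: sushj

Derivation:
Hunk 1: at line 1 remove [tklb] add [jcgjt] -> 12 lines: ihzw yyhk jcgjt atu njktc kzkvq sushj yli bfyk zcao lndo vvavw
Hunk 2: at line 2 remove [atu,njktc,kzkvq] add [ijda,tewms,mzjik] -> 12 lines: ihzw yyhk jcgjt ijda tewms mzjik sushj yli bfyk zcao lndo vvavw
Hunk 3: at line 1 remove [jcgjt,ijda] add [dtkvg,mqzgs] -> 12 lines: ihzw yyhk dtkvg mqzgs tewms mzjik sushj yli bfyk zcao lndo vvavw
Hunk 4: at line 8 remove [bfyk,zcao] add [albqo] -> 11 lines: ihzw yyhk dtkvg mqzgs tewms mzjik sushj yli albqo lndo vvavw
Hunk 5: at line 8 remove [albqo,lndo] add [jztuu,esuxf] -> 11 lines: ihzw yyhk dtkvg mqzgs tewms mzjik sushj yli jztuu esuxf vvavw
Hunk 6: at line 3 remove [tewms] add [dcy,zvks] -> 12 lines: ihzw yyhk dtkvg mqzgs dcy zvks mzjik sushj yli jztuu esuxf vvavw
Final line 8: sushj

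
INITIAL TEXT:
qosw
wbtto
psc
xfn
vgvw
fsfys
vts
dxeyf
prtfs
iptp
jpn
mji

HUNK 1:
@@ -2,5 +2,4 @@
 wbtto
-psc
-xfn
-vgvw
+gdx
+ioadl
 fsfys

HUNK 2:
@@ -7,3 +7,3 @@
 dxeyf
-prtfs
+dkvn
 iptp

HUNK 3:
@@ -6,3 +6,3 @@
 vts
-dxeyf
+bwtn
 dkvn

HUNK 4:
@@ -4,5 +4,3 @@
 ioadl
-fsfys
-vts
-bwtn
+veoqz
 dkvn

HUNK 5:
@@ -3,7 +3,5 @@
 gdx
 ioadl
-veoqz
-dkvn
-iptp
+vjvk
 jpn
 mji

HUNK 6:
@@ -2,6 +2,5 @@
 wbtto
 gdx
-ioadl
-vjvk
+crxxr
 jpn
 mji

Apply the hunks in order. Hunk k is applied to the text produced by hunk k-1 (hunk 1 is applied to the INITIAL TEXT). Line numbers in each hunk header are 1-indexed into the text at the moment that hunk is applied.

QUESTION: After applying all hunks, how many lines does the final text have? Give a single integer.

Answer: 6

Derivation:
Hunk 1: at line 2 remove [psc,xfn,vgvw] add [gdx,ioadl] -> 11 lines: qosw wbtto gdx ioadl fsfys vts dxeyf prtfs iptp jpn mji
Hunk 2: at line 7 remove [prtfs] add [dkvn] -> 11 lines: qosw wbtto gdx ioadl fsfys vts dxeyf dkvn iptp jpn mji
Hunk 3: at line 6 remove [dxeyf] add [bwtn] -> 11 lines: qosw wbtto gdx ioadl fsfys vts bwtn dkvn iptp jpn mji
Hunk 4: at line 4 remove [fsfys,vts,bwtn] add [veoqz] -> 9 lines: qosw wbtto gdx ioadl veoqz dkvn iptp jpn mji
Hunk 5: at line 3 remove [veoqz,dkvn,iptp] add [vjvk] -> 7 lines: qosw wbtto gdx ioadl vjvk jpn mji
Hunk 6: at line 2 remove [ioadl,vjvk] add [crxxr] -> 6 lines: qosw wbtto gdx crxxr jpn mji
Final line count: 6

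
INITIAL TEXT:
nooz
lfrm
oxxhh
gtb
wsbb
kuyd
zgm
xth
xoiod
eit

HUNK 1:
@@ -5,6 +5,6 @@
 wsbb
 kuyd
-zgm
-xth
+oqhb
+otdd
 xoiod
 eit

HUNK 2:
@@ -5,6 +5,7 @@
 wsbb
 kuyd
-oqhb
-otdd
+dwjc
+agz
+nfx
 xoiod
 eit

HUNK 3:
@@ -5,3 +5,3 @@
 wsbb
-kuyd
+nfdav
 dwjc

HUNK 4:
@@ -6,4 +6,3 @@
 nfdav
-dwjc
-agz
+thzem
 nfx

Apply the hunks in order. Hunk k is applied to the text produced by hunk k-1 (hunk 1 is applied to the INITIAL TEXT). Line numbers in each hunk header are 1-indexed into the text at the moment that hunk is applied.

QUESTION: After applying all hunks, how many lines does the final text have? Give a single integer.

Hunk 1: at line 5 remove [zgm,xth] add [oqhb,otdd] -> 10 lines: nooz lfrm oxxhh gtb wsbb kuyd oqhb otdd xoiod eit
Hunk 2: at line 5 remove [oqhb,otdd] add [dwjc,agz,nfx] -> 11 lines: nooz lfrm oxxhh gtb wsbb kuyd dwjc agz nfx xoiod eit
Hunk 3: at line 5 remove [kuyd] add [nfdav] -> 11 lines: nooz lfrm oxxhh gtb wsbb nfdav dwjc agz nfx xoiod eit
Hunk 4: at line 6 remove [dwjc,agz] add [thzem] -> 10 lines: nooz lfrm oxxhh gtb wsbb nfdav thzem nfx xoiod eit
Final line count: 10

Answer: 10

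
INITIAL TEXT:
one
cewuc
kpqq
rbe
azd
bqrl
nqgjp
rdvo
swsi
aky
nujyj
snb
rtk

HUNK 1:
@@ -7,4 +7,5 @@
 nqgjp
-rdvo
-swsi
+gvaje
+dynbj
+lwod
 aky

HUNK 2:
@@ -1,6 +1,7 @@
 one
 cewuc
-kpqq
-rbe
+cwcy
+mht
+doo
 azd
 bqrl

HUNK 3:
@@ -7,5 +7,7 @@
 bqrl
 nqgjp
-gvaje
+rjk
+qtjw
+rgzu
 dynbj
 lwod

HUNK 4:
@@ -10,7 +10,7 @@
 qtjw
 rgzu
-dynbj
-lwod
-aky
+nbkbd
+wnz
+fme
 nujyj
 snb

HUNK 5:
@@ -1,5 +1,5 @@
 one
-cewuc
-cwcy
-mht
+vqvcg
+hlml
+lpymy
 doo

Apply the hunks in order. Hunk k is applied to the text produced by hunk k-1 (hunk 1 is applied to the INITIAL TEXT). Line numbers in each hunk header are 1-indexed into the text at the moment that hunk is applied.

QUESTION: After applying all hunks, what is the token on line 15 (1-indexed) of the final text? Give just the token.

Hunk 1: at line 7 remove [rdvo,swsi] add [gvaje,dynbj,lwod] -> 14 lines: one cewuc kpqq rbe azd bqrl nqgjp gvaje dynbj lwod aky nujyj snb rtk
Hunk 2: at line 1 remove [kpqq,rbe] add [cwcy,mht,doo] -> 15 lines: one cewuc cwcy mht doo azd bqrl nqgjp gvaje dynbj lwod aky nujyj snb rtk
Hunk 3: at line 7 remove [gvaje] add [rjk,qtjw,rgzu] -> 17 lines: one cewuc cwcy mht doo azd bqrl nqgjp rjk qtjw rgzu dynbj lwod aky nujyj snb rtk
Hunk 4: at line 10 remove [dynbj,lwod,aky] add [nbkbd,wnz,fme] -> 17 lines: one cewuc cwcy mht doo azd bqrl nqgjp rjk qtjw rgzu nbkbd wnz fme nujyj snb rtk
Hunk 5: at line 1 remove [cewuc,cwcy,mht] add [vqvcg,hlml,lpymy] -> 17 lines: one vqvcg hlml lpymy doo azd bqrl nqgjp rjk qtjw rgzu nbkbd wnz fme nujyj snb rtk
Final line 15: nujyj

Answer: nujyj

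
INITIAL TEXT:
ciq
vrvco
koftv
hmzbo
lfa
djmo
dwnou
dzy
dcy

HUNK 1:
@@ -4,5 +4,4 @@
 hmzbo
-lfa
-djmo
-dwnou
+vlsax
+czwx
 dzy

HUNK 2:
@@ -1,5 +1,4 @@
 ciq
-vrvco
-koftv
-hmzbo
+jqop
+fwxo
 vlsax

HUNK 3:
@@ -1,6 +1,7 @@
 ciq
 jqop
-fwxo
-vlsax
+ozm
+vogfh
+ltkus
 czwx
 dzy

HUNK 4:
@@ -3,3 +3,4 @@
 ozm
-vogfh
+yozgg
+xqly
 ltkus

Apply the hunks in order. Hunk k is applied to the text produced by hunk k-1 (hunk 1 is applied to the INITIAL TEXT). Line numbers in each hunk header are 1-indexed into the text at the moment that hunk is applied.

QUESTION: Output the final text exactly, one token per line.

Answer: ciq
jqop
ozm
yozgg
xqly
ltkus
czwx
dzy
dcy

Derivation:
Hunk 1: at line 4 remove [lfa,djmo,dwnou] add [vlsax,czwx] -> 8 lines: ciq vrvco koftv hmzbo vlsax czwx dzy dcy
Hunk 2: at line 1 remove [vrvco,koftv,hmzbo] add [jqop,fwxo] -> 7 lines: ciq jqop fwxo vlsax czwx dzy dcy
Hunk 3: at line 1 remove [fwxo,vlsax] add [ozm,vogfh,ltkus] -> 8 lines: ciq jqop ozm vogfh ltkus czwx dzy dcy
Hunk 4: at line 3 remove [vogfh] add [yozgg,xqly] -> 9 lines: ciq jqop ozm yozgg xqly ltkus czwx dzy dcy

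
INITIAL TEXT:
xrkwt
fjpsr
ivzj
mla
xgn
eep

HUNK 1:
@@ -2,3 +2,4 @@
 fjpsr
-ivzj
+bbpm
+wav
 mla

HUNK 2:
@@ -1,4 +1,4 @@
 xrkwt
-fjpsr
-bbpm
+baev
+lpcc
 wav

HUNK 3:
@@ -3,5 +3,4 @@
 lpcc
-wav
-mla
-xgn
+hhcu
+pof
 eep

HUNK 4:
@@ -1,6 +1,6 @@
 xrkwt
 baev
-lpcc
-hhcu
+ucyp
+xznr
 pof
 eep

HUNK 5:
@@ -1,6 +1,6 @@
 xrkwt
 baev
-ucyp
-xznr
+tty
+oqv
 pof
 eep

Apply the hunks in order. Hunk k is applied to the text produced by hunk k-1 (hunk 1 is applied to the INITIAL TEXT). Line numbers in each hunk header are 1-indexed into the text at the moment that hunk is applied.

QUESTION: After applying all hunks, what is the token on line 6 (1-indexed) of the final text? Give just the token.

Hunk 1: at line 2 remove [ivzj] add [bbpm,wav] -> 7 lines: xrkwt fjpsr bbpm wav mla xgn eep
Hunk 2: at line 1 remove [fjpsr,bbpm] add [baev,lpcc] -> 7 lines: xrkwt baev lpcc wav mla xgn eep
Hunk 3: at line 3 remove [wav,mla,xgn] add [hhcu,pof] -> 6 lines: xrkwt baev lpcc hhcu pof eep
Hunk 4: at line 1 remove [lpcc,hhcu] add [ucyp,xznr] -> 6 lines: xrkwt baev ucyp xznr pof eep
Hunk 5: at line 1 remove [ucyp,xznr] add [tty,oqv] -> 6 lines: xrkwt baev tty oqv pof eep
Final line 6: eep

Answer: eep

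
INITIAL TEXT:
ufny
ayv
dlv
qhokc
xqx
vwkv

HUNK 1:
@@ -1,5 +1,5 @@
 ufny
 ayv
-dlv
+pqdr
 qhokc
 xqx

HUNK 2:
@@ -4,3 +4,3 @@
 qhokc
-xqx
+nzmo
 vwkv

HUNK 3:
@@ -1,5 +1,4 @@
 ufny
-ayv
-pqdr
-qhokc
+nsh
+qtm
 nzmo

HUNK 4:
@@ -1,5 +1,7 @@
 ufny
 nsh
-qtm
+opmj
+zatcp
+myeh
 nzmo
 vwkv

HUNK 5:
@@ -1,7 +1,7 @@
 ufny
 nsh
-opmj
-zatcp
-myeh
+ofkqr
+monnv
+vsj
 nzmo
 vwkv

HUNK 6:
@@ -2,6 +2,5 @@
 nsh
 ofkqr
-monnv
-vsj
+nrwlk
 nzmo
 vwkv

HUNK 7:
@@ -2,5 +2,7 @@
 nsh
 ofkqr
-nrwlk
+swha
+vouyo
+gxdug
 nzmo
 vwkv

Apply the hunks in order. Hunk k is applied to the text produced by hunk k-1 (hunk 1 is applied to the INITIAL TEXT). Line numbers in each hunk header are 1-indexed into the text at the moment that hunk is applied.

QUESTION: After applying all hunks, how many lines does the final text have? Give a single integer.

Answer: 8

Derivation:
Hunk 1: at line 1 remove [dlv] add [pqdr] -> 6 lines: ufny ayv pqdr qhokc xqx vwkv
Hunk 2: at line 4 remove [xqx] add [nzmo] -> 6 lines: ufny ayv pqdr qhokc nzmo vwkv
Hunk 3: at line 1 remove [ayv,pqdr,qhokc] add [nsh,qtm] -> 5 lines: ufny nsh qtm nzmo vwkv
Hunk 4: at line 1 remove [qtm] add [opmj,zatcp,myeh] -> 7 lines: ufny nsh opmj zatcp myeh nzmo vwkv
Hunk 5: at line 1 remove [opmj,zatcp,myeh] add [ofkqr,monnv,vsj] -> 7 lines: ufny nsh ofkqr monnv vsj nzmo vwkv
Hunk 6: at line 2 remove [monnv,vsj] add [nrwlk] -> 6 lines: ufny nsh ofkqr nrwlk nzmo vwkv
Hunk 7: at line 2 remove [nrwlk] add [swha,vouyo,gxdug] -> 8 lines: ufny nsh ofkqr swha vouyo gxdug nzmo vwkv
Final line count: 8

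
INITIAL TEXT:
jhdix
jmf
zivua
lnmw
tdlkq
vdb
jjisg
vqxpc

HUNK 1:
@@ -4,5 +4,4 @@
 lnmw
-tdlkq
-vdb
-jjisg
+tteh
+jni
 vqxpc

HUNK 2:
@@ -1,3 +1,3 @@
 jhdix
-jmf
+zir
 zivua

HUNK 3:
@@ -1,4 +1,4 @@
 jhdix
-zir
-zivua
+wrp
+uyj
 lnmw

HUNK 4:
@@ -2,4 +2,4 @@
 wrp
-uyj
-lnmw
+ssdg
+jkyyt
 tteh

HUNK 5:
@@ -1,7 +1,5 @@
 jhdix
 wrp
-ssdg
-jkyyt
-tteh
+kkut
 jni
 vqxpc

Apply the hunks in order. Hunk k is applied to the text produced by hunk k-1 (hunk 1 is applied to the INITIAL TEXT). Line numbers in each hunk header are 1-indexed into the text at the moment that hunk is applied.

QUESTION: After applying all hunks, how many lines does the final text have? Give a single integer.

Hunk 1: at line 4 remove [tdlkq,vdb,jjisg] add [tteh,jni] -> 7 lines: jhdix jmf zivua lnmw tteh jni vqxpc
Hunk 2: at line 1 remove [jmf] add [zir] -> 7 lines: jhdix zir zivua lnmw tteh jni vqxpc
Hunk 3: at line 1 remove [zir,zivua] add [wrp,uyj] -> 7 lines: jhdix wrp uyj lnmw tteh jni vqxpc
Hunk 4: at line 2 remove [uyj,lnmw] add [ssdg,jkyyt] -> 7 lines: jhdix wrp ssdg jkyyt tteh jni vqxpc
Hunk 5: at line 1 remove [ssdg,jkyyt,tteh] add [kkut] -> 5 lines: jhdix wrp kkut jni vqxpc
Final line count: 5

Answer: 5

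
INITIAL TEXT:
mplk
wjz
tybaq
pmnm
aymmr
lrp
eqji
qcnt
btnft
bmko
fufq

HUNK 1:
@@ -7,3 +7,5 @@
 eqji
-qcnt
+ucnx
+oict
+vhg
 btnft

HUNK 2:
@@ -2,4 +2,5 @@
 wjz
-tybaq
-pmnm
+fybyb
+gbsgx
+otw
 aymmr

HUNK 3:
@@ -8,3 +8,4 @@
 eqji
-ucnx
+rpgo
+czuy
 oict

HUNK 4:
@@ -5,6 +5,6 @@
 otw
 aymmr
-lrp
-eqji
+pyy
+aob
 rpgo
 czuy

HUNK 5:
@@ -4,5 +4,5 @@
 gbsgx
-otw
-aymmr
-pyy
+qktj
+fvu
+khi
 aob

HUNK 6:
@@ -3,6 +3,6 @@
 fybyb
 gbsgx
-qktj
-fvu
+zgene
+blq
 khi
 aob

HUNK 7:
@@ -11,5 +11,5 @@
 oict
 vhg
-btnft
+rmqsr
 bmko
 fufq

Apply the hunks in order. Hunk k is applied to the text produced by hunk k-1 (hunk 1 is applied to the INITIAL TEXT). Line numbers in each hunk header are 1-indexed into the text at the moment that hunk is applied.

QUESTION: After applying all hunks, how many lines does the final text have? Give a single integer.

Hunk 1: at line 7 remove [qcnt] add [ucnx,oict,vhg] -> 13 lines: mplk wjz tybaq pmnm aymmr lrp eqji ucnx oict vhg btnft bmko fufq
Hunk 2: at line 2 remove [tybaq,pmnm] add [fybyb,gbsgx,otw] -> 14 lines: mplk wjz fybyb gbsgx otw aymmr lrp eqji ucnx oict vhg btnft bmko fufq
Hunk 3: at line 8 remove [ucnx] add [rpgo,czuy] -> 15 lines: mplk wjz fybyb gbsgx otw aymmr lrp eqji rpgo czuy oict vhg btnft bmko fufq
Hunk 4: at line 5 remove [lrp,eqji] add [pyy,aob] -> 15 lines: mplk wjz fybyb gbsgx otw aymmr pyy aob rpgo czuy oict vhg btnft bmko fufq
Hunk 5: at line 4 remove [otw,aymmr,pyy] add [qktj,fvu,khi] -> 15 lines: mplk wjz fybyb gbsgx qktj fvu khi aob rpgo czuy oict vhg btnft bmko fufq
Hunk 6: at line 3 remove [qktj,fvu] add [zgene,blq] -> 15 lines: mplk wjz fybyb gbsgx zgene blq khi aob rpgo czuy oict vhg btnft bmko fufq
Hunk 7: at line 11 remove [btnft] add [rmqsr] -> 15 lines: mplk wjz fybyb gbsgx zgene blq khi aob rpgo czuy oict vhg rmqsr bmko fufq
Final line count: 15

Answer: 15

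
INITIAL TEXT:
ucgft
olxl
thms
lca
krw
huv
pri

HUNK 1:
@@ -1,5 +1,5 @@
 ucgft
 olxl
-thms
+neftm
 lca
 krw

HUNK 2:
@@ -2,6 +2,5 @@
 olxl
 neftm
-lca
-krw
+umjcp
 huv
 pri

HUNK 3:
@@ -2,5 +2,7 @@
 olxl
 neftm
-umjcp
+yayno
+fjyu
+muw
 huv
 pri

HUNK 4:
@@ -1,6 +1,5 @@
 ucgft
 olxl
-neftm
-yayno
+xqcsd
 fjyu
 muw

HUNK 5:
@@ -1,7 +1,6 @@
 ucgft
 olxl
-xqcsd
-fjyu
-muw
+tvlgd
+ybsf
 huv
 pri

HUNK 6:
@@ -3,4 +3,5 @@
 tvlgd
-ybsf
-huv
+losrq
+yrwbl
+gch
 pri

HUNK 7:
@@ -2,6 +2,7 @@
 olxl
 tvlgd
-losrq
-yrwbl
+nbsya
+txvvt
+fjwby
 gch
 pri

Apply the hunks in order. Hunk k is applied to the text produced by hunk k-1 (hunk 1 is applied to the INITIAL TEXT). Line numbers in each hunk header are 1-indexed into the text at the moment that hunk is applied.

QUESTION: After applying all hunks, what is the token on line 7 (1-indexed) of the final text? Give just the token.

Hunk 1: at line 1 remove [thms] add [neftm] -> 7 lines: ucgft olxl neftm lca krw huv pri
Hunk 2: at line 2 remove [lca,krw] add [umjcp] -> 6 lines: ucgft olxl neftm umjcp huv pri
Hunk 3: at line 2 remove [umjcp] add [yayno,fjyu,muw] -> 8 lines: ucgft olxl neftm yayno fjyu muw huv pri
Hunk 4: at line 1 remove [neftm,yayno] add [xqcsd] -> 7 lines: ucgft olxl xqcsd fjyu muw huv pri
Hunk 5: at line 1 remove [xqcsd,fjyu,muw] add [tvlgd,ybsf] -> 6 lines: ucgft olxl tvlgd ybsf huv pri
Hunk 6: at line 3 remove [ybsf,huv] add [losrq,yrwbl,gch] -> 7 lines: ucgft olxl tvlgd losrq yrwbl gch pri
Hunk 7: at line 2 remove [losrq,yrwbl] add [nbsya,txvvt,fjwby] -> 8 lines: ucgft olxl tvlgd nbsya txvvt fjwby gch pri
Final line 7: gch

Answer: gch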